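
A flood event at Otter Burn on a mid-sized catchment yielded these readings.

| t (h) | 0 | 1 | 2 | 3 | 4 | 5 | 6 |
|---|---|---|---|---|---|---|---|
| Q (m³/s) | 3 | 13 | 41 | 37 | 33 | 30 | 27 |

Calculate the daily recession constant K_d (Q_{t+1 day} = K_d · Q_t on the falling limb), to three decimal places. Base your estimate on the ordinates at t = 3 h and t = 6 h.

K_d ≈ 0.080

Between t = 3 h and t = 6 h the flow falls from 37 to 27 m³/s over 3×1 h = 3 h.
Per-interval ratio K = (27/37)^(1/3) = 0.9003; K_d = K^(24/1) = 0.080.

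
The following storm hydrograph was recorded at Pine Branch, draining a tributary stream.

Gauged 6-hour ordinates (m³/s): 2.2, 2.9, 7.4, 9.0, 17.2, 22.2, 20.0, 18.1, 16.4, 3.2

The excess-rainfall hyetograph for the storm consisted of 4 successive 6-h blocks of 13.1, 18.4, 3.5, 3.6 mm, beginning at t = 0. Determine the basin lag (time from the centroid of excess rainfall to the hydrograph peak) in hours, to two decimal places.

t_L ≈ 21.37 h

Centroid of excess rainfall: t_c = Σ P_i·t̄_i / ΣP_i = 8.6269 h (block centres at 3, 9, 15, 21 h).
Hydrograph peak occurs at t = 30 h, so basin lag t_L = 30 − 8.6269 = 21.37 h.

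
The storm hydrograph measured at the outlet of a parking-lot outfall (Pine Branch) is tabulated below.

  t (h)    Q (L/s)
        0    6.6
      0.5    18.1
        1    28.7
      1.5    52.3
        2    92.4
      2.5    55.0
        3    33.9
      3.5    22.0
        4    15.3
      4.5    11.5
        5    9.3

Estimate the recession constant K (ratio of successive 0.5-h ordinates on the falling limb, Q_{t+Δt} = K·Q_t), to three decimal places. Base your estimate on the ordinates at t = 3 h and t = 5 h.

Using the recession-limb readings at t = 3 h and t = 5 h: Q falls from 33.9 to 9.3 L/s over 4 intervals.
K = (Q₂/Q₁)^(1/4) = (9.3/33.9)^(1/4) = 0.724.

K ≈ 0.724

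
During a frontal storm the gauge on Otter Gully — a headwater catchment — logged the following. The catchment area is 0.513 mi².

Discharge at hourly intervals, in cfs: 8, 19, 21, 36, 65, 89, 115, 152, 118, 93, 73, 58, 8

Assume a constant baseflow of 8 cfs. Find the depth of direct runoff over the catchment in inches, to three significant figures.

Direct runoff: 0.0, 11.0, 13.0, 28.0, 57.0, 81.0, 107.0, 144.0, 110.0, 85.0, 65.0, 50.0, 0.0 cfs; ΣQ_DR = 751.0 cfs.
V = ΣQ_DR · Δt = 751.0 × 3600 s = 2.704 × 10^6 ft³.
Over A = 0.513 mi², depth = V / A = 2.27 in.

d ≈ 2.27 in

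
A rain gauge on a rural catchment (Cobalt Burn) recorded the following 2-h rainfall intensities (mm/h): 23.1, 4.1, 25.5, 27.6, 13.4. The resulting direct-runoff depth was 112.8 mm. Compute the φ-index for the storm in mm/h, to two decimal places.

Only the 4 blocks with intensity above φ contribute runoff: 23.1, 25.5, 27.6, 13.4 mm/h.
Σ(I−φ)·Δt = d  ⇒  (23.1+25.5+27.6+13.4 − 4φ)·2 = 112.8
φ = (89.60 − 112.8/2) / 4 = 8.30 mm/h.

φ ≈ 8.30 mm/h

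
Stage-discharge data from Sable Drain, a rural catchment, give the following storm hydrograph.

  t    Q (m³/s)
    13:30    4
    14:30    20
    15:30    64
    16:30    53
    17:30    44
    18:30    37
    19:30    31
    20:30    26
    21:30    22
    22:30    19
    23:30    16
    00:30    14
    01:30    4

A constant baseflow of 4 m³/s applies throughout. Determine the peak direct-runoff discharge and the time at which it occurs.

Q_p = 60.0 m³/s at t = 15:30

Subtracting baseflow gives direct-runoff ordinates: 0.0, 16.0, 60.0, 49.0, 40.0, 33.0, 27.0, 22.0, 18.0, 15.0, 12.0, 10.0, 0.0 m³/s.
The maximum is 60.0 m³/s, occurring at the reading for t = 15:30.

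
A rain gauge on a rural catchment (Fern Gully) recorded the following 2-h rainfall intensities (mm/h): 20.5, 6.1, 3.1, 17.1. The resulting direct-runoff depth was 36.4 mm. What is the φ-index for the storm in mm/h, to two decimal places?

φ ≈ 9.70 mm/h

Only the 2 blocks with intensity above φ contribute runoff: 20.5, 17.1 mm/h.
Σ(I−φ)·Δt = d  ⇒  (20.5+17.1 − 2φ)·2 = 36.4
φ = (37.60 − 36.4/2) / 2 = 9.70 mm/h.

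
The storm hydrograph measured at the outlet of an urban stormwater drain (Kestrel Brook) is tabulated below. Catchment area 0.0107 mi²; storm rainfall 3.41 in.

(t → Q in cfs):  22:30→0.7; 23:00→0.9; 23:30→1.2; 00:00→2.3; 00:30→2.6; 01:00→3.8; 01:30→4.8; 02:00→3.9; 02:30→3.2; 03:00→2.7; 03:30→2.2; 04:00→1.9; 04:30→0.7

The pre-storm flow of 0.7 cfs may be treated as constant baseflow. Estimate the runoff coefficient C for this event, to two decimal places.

ΣQ_DR = 21.80 cfs; V = ΣQ_DR·Δt = 39240 ft³.
Runoff depth d = V / A = 1.579 in.
C = d / P = 1.579 / 3.41 = 0.46.

C ≈ 0.46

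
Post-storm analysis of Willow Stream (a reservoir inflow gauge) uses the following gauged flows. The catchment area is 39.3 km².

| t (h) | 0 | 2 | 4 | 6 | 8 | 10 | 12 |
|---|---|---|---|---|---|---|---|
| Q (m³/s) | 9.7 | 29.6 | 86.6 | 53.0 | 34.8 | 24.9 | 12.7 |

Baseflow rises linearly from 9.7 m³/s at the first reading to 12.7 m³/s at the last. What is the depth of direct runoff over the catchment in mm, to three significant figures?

Direct runoff: 0.00, 19.40, 75.90, 41.80, 23.10, 12.70, 0.00 m³/s; ΣQ_DR = 172.9 m³/s.
V = ΣQ_DR · Δt = 172.9 × 7200 s = 1.245 × 10^6 m³.
Over A = 39.3 km², depth = V / A = 31.7 mm.

d ≈ 31.7 mm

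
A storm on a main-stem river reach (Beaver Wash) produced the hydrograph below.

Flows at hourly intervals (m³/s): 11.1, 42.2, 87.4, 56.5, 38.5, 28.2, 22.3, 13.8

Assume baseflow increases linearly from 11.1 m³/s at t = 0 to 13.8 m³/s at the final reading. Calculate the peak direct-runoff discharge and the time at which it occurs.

Q_p = 75.53 m³/s at t = 2 h

Subtracting baseflow gives direct-runoff ordinates: 0.00, 30.71, 75.53, 44.24, 25.86, 15.17, 8.89, 0.00 m³/s.
The maximum is 75.53 m³/s, occurring at the reading for t = 2 h.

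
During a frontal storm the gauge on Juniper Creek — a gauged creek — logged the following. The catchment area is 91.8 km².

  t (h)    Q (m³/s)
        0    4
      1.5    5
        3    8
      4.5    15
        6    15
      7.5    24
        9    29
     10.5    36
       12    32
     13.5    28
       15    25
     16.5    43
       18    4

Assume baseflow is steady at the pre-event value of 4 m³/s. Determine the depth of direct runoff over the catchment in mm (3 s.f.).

d ≈ 12.7 mm

Direct runoff: 0.0, 1.0, 4.0, 11.0, 11.0, 20.0, 25.0, 32.0, 28.0, 24.0, 21.0, 39.0, 0.0 m³/s; ΣQ_DR = 216.0 m³/s.
V = ΣQ_DR · Δt = 216.0 × 5400 s = 1.166 × 10^6 m³.
Over A = 91.8 km², depth = V / A = 12.7 mm.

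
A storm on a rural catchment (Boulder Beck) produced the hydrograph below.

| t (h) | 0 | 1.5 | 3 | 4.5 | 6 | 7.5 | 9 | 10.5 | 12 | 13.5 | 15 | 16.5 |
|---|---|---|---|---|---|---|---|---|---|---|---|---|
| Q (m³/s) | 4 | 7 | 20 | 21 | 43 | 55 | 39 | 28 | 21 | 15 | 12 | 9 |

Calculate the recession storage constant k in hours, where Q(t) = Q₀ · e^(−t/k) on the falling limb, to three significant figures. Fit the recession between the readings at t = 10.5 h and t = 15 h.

k ≈ 5.31 h

On the falling limb, Q drops from 28 to 12 m³/s between t = 10.5 h and t = 15 h (Δt = 4.5 h).
k = −Δt / ln(Q₂/Q₁) = −4.5 / ln(12/28) = 5.31 h.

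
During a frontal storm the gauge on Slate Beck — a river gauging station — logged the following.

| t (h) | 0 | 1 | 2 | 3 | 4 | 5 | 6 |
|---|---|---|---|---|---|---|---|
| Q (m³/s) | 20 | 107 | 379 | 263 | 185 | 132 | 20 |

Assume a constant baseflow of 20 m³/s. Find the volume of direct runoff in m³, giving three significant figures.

V ≈ 3.48 × 10^6 m³

Direct-runoff ordinates (Q − Q_b): 0.0, 87.0, 359.0, 243.0, 165.0, 112.0, 0.0 m³/s.
ΣQ_DR = 966.0 m³/s.
With Δt = 1 h = 3600 s, V = ΣQ_DR · Δt = 966.0 × 3600 = 3.48 × 10^6 m³.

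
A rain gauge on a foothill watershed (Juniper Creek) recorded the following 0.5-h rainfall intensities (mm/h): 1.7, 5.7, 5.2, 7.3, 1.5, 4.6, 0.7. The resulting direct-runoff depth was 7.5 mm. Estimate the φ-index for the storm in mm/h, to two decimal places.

φ ≈ 1.95 mm/h

Only the 4 blocks with intensity above φ contribute runoff: 5.7, 5.2, 7.3, 4.6 mm/h.
Σ(I−φ)·Δt = d  ⇒  (5.7+5.2+7.3+4.6 − 4φ)·0.5 = 7.5
φ = (22.80 − 7.5/0.5) / 4 = 1.95 mm/h.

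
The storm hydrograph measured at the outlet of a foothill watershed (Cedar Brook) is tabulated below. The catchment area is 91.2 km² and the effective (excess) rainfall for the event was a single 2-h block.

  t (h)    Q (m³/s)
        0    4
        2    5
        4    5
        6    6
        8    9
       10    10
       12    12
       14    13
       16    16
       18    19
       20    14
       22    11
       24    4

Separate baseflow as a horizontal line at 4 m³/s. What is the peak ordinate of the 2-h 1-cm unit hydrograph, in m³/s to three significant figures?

U_p ≈ 25.0 m³/s

Direct runoff: 0.0, 1.0, 1.0, 2.0, 5.0, 6.0, 8.0, 9.0, 12.0, 15.0, 10.0, 7.0, 0.0 m³/s; ΣQ_DR = 76.00 m³/s, peak = 15.0 m³/s.
Runoff depth d = ΣQ_DR·Δt / A = 76.00 × 7200 / (91.2 km²) = 6.000 mm.
The 1-cm UH is the DRH scaled by (10 mm)/d, so U_p = 15.0 × 10/6.000 = 25.0 m³/s.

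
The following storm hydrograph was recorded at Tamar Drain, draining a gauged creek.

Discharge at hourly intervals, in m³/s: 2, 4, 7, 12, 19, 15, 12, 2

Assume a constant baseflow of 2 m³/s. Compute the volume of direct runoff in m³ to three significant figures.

Direct-runoff ordinates (Q − Q_b): 0.0, 2.0, 5.0, 10.0, 17.0, 13.0, 10.0, 0.0 m³/s.
ΣQ_DR = 57.00 m³/s.
With Δt = 1 h = 3600 s, V = ΣQ_DR · Δt = 57.00 × 3600 = 2.05 × 10^5 m³.

V ≈ 2.05 × 10^5 m³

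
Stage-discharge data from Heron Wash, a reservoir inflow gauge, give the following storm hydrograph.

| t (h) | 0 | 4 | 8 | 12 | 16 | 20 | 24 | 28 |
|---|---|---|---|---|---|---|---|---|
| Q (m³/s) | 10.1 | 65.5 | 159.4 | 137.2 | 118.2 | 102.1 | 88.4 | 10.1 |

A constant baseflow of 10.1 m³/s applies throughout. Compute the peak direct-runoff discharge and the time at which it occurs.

Q_p = 149.3 m³/s at t = 8 h

Subtracting baseflow gives direct-runoff ordinates: 0.0, 55.4, 149.3, 127.1, 108.1, 92.0, 78.3, 0.0 m³/s.
The maximum is 149.3 m³/s, occurring at the reading for t = 8 h.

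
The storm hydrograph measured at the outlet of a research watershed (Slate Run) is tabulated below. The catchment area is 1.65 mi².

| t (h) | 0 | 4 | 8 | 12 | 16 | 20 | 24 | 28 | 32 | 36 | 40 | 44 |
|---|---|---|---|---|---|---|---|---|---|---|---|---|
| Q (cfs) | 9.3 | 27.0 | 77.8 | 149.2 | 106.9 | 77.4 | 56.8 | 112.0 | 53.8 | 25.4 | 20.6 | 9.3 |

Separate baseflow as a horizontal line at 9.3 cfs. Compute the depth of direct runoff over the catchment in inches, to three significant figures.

Direct runoff: 0.0, 17.7, 68.5, 139.9, 97.6, 68.1, 47.5, 102.7, 44.5, 16.1, 11.3, 0.0 cfs; ΣQ_DR = 613.9 cfs.
V = ΣQ_DR · Δt = 613.9 × 14400 s = 8.840 × 10^6 ft³.
Over A = 1.65 mi², depth = V / A = 2.31 in.

d ≈ 2.31 in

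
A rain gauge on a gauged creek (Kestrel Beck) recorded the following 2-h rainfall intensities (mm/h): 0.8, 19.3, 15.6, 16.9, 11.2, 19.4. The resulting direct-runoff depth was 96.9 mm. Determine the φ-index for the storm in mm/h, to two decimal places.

Only the 5 blocks with intensity above φ contribute runoff: 19.3, 15.6, 16.9, 11.2, 19.4 mm/h.
Σ(I−φ)·Δt = d  ⇒  (19.3+15.6+16.9+11.2+19.4 − 5φ)·2 = 96.9
φ = (82.40 − 96.9/2) / 5 = 6.79 mm/h.

φ ≈ 6.79 mm/h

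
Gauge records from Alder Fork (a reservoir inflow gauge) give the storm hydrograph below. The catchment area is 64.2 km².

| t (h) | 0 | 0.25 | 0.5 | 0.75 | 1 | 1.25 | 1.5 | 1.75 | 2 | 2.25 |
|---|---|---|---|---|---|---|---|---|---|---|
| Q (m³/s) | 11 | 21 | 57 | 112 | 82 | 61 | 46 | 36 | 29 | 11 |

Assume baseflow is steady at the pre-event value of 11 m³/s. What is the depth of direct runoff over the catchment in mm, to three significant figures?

d ≈ 4.99 mm

Direct runoff: 0.0, 10.0, 46.0, 101.0, 71.0, 50.0, 35.0, 25.0, 18.0, 0.0 m³/s; ΣQ_DR = 356.0 m³/s.
V = ΣQ_DR · Δt = 356.0 × 900 s = 3.204 × 10^5 m³.
Over A = 64.2 km², depth = V / A = 4.99 mm.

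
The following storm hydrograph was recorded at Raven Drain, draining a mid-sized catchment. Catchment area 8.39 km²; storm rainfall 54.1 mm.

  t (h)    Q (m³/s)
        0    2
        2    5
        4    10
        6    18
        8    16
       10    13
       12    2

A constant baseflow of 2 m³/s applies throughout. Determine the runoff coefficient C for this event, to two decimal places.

C ≈ 0.82

ΣQ_DR = 52.00 m³/s; V = ΣQ_DR·Δt = 3.744 × 10^5 m³.
Runoff depth d = V / A = 44.62 mm.
C = d / P = 44.62 / 54.1 = 0.82.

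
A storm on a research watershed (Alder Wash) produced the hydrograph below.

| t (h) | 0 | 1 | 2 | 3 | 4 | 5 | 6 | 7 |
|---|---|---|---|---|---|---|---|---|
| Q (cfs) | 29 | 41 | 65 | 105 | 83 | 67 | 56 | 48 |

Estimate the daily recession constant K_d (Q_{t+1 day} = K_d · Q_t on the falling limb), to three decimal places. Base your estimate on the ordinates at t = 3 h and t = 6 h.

Between t = 3 h and t = 6 h the flow falls from 105 to 56 cfs over 3×1 h = 3 h.
Per-interval ratio K = (56/105)^(1/3) = 0.8110; K_d = K^(24/1) = 0.007.

K_d ≈ 0.007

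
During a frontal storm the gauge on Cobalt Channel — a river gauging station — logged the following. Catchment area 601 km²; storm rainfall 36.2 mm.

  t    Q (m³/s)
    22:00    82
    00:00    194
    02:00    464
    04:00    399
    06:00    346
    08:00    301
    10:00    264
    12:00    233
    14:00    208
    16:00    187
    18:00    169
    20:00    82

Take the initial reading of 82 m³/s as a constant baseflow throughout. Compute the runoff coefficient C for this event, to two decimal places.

C ≈ 0.64

ΣQ_DR = 1945 m³/s; V = ΣQ_DR·Δt = 1.400 × 10^7 m³.
Runoff depth d = V / A = 23.30 mm.
C = d / P = 23.30 / 36.2 = 0.64.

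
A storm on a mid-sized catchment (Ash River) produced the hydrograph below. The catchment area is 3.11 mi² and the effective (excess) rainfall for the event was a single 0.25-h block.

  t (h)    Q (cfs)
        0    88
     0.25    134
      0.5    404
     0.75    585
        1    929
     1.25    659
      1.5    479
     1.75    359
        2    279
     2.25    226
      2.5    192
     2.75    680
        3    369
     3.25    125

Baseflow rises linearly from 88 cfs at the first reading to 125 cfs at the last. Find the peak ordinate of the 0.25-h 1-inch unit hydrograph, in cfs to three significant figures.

Direct runoff: 0.00, 43.15, 310.31, 488.46, 829.62, 556.77, 373.92, 251.08, 168.23, 112.38, 75.54, 560.69, 246.85, 0.00 cfs; ΣQ_DR = 4017 cfs, peak = 829.62 cfs.
Runoff depth d = ΣQ_DR·Δt / A = 4017 × 900 / (3.11 mi²) = 0.5004 in.
The 1-inch UH is the DRH scaled by (1 in)/d, so U_p = 829.62 × 1/0.5004 = 1660 cfs.

U_p ≈ 1660 cfs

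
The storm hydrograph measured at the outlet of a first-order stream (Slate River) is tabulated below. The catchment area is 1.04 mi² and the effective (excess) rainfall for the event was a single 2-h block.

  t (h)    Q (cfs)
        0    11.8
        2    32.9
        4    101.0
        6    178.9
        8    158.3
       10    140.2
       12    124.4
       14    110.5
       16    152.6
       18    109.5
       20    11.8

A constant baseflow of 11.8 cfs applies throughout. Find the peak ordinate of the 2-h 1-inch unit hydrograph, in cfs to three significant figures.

U_p ≈ 56.0 cfs

Direct runoff: 0.0, 21.1, 89.2, 167.1, 146.5, 128.4, 112.6, 98.7, 140.8, 97.7, 0.0 cfs; ΣQ_DR = 1002 cfs, peak = 167.1 cfs.
Runoff depth d = ΣQ_DR·Δt / A = 1002 × 7200 / (1.04 mi²) = 2.986 in.
The 1-inch UH is the DRH scaled by (1 in)/d, so U_p = 167.1 × 1/2.986 = 56.0 cfs.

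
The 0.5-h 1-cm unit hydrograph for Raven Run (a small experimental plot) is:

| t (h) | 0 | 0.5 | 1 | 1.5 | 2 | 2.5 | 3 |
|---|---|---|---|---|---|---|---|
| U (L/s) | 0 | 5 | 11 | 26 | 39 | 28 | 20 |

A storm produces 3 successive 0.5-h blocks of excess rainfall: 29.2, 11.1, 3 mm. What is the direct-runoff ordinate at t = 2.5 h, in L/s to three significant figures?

Q ≈ 133 L/s

By discrete convolution, Q_j = Σ (P_i / 10 mm) · U_{j−i}.
At t = 2.5 h (j=5): Q = (29.2/10)·28 + (11.1/10)·39 + (3/10)·26 = 133 L/s.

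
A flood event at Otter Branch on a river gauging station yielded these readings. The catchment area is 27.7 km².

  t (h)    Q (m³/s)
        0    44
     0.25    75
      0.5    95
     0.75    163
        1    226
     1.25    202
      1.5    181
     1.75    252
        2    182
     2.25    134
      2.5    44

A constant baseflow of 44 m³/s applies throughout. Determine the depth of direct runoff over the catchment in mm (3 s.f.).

Direct runoff: 0.0, 31.0, 51.0, 119.0, 182.0, 158.0, 137.0, 208.0, 138.0, 90.0, 0.0 m³/s; ΣQ_DR = 1114 m³/s.
V = ΣQ_DR · Δt = 1114 × 900 s = 1.003 × 10^6 m³.
Over A = 27.7 km², depth = V / A = 36.2 mm.

d ≈ 36.2 mm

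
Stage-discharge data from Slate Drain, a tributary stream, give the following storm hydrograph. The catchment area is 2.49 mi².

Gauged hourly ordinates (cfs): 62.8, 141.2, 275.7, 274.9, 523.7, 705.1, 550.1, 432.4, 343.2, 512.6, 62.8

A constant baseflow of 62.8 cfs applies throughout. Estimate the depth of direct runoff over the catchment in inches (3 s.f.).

Direct runoff: 0.0, 78.4, 212.9, 212.1, 460.9, 642.3, 487.3, 369.6, 280.4, 449.8, 0.0 cfs; ΣQ_DR = 3194 cfs.
V = ΣQ_DR · Δt = 3194 × 3600 s = 1.150 × 10^7 ft³.
Over A = 2.49 mi², depth = V / A = 1.99 in.

d ≈ 1.99 in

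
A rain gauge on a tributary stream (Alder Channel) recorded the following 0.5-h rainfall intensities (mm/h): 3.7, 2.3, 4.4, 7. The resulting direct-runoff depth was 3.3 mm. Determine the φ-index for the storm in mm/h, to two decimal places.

φ ≈ 2.83 mm/h

Only the 3 blocks with intensity above φ contribute runoff: 3.7, 4.4, 7 mm/h.
Σ(I−φ)·Δt = d  ⇒  (3.7+4.4+7 − 3φ)·0.5 = 3.3
φ = (15.10 − 3.3/0.5) / 3 = 2.83 mm/h.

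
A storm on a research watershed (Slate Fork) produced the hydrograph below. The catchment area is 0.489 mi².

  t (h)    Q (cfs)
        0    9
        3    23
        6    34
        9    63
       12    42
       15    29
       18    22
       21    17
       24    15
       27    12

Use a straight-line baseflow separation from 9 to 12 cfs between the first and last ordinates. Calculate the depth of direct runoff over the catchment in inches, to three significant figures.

d ≈ 1.53 in

Direct runoff: 0.00, 13.67, 24.33, 53.00, 31.67, 18.33, 11.00, 5.67, 3.33, 0.00 cfs; ΣQ_DR = 161.0 cfs.
V = ΣQ_DR · Δt = 161.0 × 10800 s = 1.739 × 10^6 ft³.
Over A = 0.489 mi², depth = V / A = 1.53 in.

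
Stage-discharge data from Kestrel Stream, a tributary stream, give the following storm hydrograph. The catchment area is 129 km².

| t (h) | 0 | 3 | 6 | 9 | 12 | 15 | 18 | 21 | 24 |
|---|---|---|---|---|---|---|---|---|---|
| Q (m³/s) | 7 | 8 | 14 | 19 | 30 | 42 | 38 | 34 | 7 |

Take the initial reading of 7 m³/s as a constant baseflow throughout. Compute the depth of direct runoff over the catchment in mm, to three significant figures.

Direct runoff: 0.0, 1.0, 7.0, 12.0, 23.0, 35.0, 31.0, 27.0, 0.0 m³/s; ΣQ_DR = 136.0 m³/s.
V = ΣQ_DR · Δt = 136.0 × 10800 s = 1.469 × 10^6 m³.
Over A = 129 km², depth = V / A = 11.4 mm.

d ≈ 11.4 mm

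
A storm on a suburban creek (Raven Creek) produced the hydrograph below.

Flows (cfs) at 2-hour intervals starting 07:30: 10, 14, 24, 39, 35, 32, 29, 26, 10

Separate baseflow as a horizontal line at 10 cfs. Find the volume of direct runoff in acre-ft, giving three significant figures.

Direct-runoff ordinates (Q − Q_b): 0.0, 4.0, 14.0, 29.0, 25.0, 22.0, 19.0, 16.0, 0.0 cfs.
ΣQ_DR = 129.0 cfs.
With Δt = 2 h = 7200 s, V = ΣQ_DR · Δt = 129.0 × 7200 = 9.29 × 10^5 ft³ = 21.3 acre-ft.

V ≈ 21.3 acre-ft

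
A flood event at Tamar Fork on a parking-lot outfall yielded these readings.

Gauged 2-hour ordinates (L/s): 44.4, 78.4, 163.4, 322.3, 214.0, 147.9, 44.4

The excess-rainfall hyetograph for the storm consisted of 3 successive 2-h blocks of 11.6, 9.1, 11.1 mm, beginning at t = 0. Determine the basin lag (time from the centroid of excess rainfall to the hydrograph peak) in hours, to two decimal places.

Centroid of excess rainfall: t_c = Σ P_i·t̄_i / ΣP_i = 2.9686 h (block centres at 1, 3, 5 h).
Hydrograph peak occurs at t = 6 h, so basin lag t_L = 6 − 2.9686 = 3.03 h.

t_L ≈ 3.03 h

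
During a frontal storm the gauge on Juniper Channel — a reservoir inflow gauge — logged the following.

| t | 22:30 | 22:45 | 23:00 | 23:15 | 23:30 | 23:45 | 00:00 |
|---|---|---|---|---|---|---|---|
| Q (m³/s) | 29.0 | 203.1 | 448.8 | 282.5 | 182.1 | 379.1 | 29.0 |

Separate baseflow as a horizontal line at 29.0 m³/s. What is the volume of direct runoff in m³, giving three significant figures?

V ≈ 1.22 × 10^6 m³

Direct-runoff ordinates (Q − Q_b): 0.0, 174.1, 419.8, 253.5, 153.1, 350.1, 0.0 m³/s.
ΣQ_DR = 1351 m³/s.
With Δt = 0.25 h = 900 s, V = ΣQ_DR · Δt = 1351 × 900 = 1.22 × 10^6 m³.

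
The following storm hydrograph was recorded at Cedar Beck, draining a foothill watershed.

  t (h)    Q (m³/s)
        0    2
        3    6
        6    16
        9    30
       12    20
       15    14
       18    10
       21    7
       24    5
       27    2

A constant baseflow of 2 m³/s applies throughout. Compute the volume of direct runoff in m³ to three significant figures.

Direct-runoff ordinates (Q − Q_b): 0.0, 4.0, 14.0, 28.0, 18.0, 12.0, 8.0, 5.0, 3.0, 0.0 m³/s.
ΣQ_DR = 92.00 m³/s.
With Δt = 3 h = 10800 s, V = ΣQ_DR · Δt = 92.00 × 10800 = 9.94 × 10^5 m³.

V ≈ 9.94 × 10^5 m³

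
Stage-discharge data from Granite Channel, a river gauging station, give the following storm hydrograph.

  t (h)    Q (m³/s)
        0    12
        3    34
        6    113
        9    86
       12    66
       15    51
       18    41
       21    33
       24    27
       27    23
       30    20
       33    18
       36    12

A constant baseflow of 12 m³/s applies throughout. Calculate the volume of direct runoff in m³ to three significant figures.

V ≈ 4.10 × 10^6 m³

Direct-runoff ordinates (Q − Q_b): 0.0, 22.0, 101.0, 74.0, 54.0, 39.0, 29.0, 21.0, 15.0, 11.0, 8.0, 6.0, 0.0 m³/s.
ΣQ_DR = 380.0 m³/s.
With Δt = 3 h = 10800 s, V = ΣQ_DR · Δt = 380.0 × 10800 = 4.10 × 10^6 m³.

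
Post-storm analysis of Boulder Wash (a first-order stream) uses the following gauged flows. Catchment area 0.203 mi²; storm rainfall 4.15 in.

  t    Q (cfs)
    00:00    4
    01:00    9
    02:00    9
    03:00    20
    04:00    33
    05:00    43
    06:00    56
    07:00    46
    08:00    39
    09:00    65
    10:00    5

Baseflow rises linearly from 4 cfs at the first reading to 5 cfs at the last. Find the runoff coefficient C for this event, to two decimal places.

C ≈ 0.51

ΣQ_DR = 279.5 cfs; V = ΣQ_DR·Δt = 1.006 × 10^6 ft³.
Runoff depth d = V / A = 2.134 in.
C = d / P = 2.134 / 4.15 = 0.51.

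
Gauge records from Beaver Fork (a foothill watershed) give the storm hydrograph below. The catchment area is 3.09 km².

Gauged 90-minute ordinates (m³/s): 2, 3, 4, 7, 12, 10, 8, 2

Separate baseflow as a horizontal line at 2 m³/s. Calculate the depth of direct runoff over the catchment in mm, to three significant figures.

Direct runoff: 0.0, 1.0, 2.0, 5.0, 10.0, 8.0, 6.0, 0.0 m³/s; ΣQ_DR = 32.00 m³/s.
V = ΣQ_DR · Δt = 32.00 × 5400 s = 1.728 × 10^5 m³.
Over A = 3.09 km², depth = V / A = 55.9 mm.

d ≈ 55.9 mm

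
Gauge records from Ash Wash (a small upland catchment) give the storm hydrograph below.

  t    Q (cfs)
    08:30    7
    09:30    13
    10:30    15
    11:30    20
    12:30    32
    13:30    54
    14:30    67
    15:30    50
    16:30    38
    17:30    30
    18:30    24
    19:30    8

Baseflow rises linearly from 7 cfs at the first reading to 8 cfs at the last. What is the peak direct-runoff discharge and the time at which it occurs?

Q_p = 59.45 cfs at t = 14:30

Subtracting baseflow gives direct-runoff ordinates: 0.00, 5.91, 7.82, 12.73, 24.64, 46.55, 59.45, 42.36, 30.27, 22.18, 16.09, 0.00 cfs.
The maximum is 59.45 cfs, occurring at the reading for t = 14:30.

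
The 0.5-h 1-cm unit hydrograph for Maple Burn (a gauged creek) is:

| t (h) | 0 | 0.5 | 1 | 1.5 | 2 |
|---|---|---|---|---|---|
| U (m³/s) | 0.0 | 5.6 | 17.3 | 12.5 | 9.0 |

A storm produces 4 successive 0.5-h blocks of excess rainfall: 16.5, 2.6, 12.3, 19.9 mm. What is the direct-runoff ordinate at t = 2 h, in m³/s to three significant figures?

Q ≈ 50.5 m³/s

By discrete convolution, Q_j = Σ (P_i / 10 mm) · U_{j−i}.
At t = 2 h (j=4): Q = (16.5/10)·9.0 + (2.6/10)·12.5 + (12.3/10)·17.3 + (19.9/10)·5.6 = 50.5 m³/s.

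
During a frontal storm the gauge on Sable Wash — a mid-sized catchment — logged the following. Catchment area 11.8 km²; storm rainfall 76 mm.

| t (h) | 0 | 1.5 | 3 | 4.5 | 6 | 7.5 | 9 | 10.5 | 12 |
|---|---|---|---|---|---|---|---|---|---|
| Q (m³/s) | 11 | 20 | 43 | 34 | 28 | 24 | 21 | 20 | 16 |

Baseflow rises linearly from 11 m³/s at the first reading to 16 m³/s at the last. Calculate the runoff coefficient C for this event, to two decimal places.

C ≈ 0.58

ΣQ_DR = 95.50 m³/s; V = ΣQ_DR·Δt = 5.157 × 10^5 m³.
Runoff depth d = V / A = 43.70 mm.
C = d / P = 43.70 / 76 = 0.58.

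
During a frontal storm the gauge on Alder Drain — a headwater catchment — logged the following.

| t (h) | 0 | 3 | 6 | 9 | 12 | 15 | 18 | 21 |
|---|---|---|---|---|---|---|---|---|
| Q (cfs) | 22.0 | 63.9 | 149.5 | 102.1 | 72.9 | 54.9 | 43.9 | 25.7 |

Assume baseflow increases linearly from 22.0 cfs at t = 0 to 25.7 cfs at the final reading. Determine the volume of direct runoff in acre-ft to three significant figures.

V ≈ 85.3 acre-ft

Direct-runoff ordinates (Q − Q_b): 0.00, 41.37, 126.44, 78.51, 48.79, 30.26, 18.73, 0.00 cfs.
ΣQ_DR = 344.1 cfs.
With Δt = 3 h = 10800 s, V = ΣQ_DR · Δt = 344.1 × 10800 = 3.72 × 10^6 ft³ = 85.3 acre-ft.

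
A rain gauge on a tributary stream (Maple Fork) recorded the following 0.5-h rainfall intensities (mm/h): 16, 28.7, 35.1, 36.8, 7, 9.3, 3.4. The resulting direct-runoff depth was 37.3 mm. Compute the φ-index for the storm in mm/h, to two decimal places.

φ ≈ 10.50 mm/h

Only the 4 blocks with intensity above φ contribute runoff: 16, 28.7, 35.1, 36.8 mm/h.
Σ(I−φ)·Δt = d  ⇒  (16+28.7+35.1+36.8 − 4φ)·0.5 = 37.3
φ = (116.6 − 37.3/0.5) / 4 = 10.50 mm/h.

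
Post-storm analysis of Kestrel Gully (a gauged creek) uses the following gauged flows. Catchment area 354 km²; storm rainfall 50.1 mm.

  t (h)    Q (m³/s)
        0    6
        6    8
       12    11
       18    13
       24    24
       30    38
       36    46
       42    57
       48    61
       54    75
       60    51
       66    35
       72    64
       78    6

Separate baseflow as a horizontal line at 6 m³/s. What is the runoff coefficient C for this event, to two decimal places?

ΣQ_DR = 411.0 m³/s; V = ΣQ_DR·Δt = 8.878 × 10^6 m³.
Runoff depth d = V / A = 25.08 mm.
C = d / P = 25.08 / 50.1 = 0.50.

C ≈ 0.50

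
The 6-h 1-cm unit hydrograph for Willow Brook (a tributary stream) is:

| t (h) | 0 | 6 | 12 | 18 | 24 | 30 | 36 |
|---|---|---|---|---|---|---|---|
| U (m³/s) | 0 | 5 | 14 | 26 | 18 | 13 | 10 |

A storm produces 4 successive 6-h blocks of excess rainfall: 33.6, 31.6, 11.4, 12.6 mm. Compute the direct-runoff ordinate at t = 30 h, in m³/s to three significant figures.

By discrete convolution, Q_j = Σ (P_i / 10 mm) · U_{j−i}.
At t = 30 h (j=5): Q = (33.6/10)·13 + (31.6/10)·18 + (11.4/10)·26 + (12.6/10)·14 = 148 m³/s.

Q ≈ 148 m³/s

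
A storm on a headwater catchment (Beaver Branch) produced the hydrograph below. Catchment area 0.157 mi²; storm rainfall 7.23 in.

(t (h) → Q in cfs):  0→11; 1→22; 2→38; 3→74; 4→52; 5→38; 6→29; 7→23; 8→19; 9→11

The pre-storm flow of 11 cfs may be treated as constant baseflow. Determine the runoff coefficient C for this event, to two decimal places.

ΣQ_DR = 207.0 cfs; V = ΣQ_DR·Δt = 7.452 × 10^5 ft³.
Runoff depth d = V / A = 2.043 in.
C = d / P = 2.043 / 7.23 = 0.28.

C ≈ 0.28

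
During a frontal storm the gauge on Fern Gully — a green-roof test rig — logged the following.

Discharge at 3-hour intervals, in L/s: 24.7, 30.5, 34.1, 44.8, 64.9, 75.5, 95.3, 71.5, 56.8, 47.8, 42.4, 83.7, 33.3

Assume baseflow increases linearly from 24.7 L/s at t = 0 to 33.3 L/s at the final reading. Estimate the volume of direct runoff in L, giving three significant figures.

V ≈ 3.55 × 10^6 L

Direct-runoff ordinates (Q − Q_b): 0.00, 5.08, 7.97, 17.95, 37.33, 47.22, 66.30, 41.78, 26.37, 16.65, 10.53, 51.12, 0.00 L/s.
ΣQ_DR = 328.3 L/s.
With Δt = 3 h = 10800 s, V = ΣQ_DR · Δt = 328.3 × 10800 = 3.55 × 10^6 L.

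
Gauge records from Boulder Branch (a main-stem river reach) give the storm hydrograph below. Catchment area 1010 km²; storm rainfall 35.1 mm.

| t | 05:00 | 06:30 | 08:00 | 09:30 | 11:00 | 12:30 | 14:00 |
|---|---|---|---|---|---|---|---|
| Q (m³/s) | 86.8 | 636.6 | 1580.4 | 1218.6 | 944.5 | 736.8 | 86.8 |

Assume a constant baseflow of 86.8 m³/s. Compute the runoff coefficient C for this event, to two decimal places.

C ≈ 0.71

ΣQ_DR = 4683 m³/s; V = ΣQ_DR·Δt = 2.529 × 10^7 m³.
Runoff depth d = V / A = 25.04 mm.
C = d / P = 25.04 / 35.1 = 0.71.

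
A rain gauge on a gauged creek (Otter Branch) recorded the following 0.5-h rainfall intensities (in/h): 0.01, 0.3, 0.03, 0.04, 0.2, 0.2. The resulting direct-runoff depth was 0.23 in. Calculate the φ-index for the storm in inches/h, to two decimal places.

Only the 3 blocks with intensity above φ contribute runoff: 0.3, 0.2, 0.2 in/h.
Σ(I−φ)·Δt = d  ⇒  (0.3+0.2+0.2 − 3φ)·0.5 = 0.23
φ = (0.7000 − 0.23/0.5) / 3 = 0.08 in/h.

φ ≈ 0.08 in/h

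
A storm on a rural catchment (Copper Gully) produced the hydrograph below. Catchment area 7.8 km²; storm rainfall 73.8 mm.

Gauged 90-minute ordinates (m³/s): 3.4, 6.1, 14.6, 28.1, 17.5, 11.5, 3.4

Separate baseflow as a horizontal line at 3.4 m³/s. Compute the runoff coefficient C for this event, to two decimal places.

C ≈ 0.57

ΣQ_DR = 60.80 m³/s; V = ΣQ_DR·Δt = 3.283 × 10^5 m³.
Runoff depth d = V / A = 42.09 mm.
C = d / P = 42.09 / 73.8 = 0.57.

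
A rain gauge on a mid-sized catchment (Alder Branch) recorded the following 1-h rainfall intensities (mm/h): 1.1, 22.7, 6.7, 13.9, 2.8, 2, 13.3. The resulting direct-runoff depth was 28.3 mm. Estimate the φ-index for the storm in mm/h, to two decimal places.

Only the 3 blocks with intensity above φ contribute runoff: 22.7, 13.9, 13.3 mm/h.
Σ(I−φ)·Δt = d  ⇒  (22.7+13.9+13.3 − 3φ)·1 = 28.3
φ = (49.90 − 28.3/1) / 3 = 7.20 mm/h.

φ ≈ 7.20 mm/h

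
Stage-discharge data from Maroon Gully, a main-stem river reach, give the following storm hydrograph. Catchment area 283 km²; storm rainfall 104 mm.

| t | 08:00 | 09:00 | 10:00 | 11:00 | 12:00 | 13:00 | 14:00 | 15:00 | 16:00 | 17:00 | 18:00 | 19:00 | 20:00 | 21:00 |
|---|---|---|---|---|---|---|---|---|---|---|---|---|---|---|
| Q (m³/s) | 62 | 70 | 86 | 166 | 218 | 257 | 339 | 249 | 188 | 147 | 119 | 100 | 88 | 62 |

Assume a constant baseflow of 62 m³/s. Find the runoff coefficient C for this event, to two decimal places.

C ≈ 0.16

ΣQ_DR = 1283 m³/s; V = ΣQ_DR·Δt = 4.619 × 10^6 m³.
Runoff depth d = V / A = 16.32 mm.
C = d / P = 16.32 / 104 = 0.16.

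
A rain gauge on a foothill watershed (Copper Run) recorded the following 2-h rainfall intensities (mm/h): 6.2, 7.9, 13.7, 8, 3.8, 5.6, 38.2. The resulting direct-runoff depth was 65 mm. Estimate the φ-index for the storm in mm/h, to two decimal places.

φ ≈ 9.70 mm/h

Only the 2 blocks with intensity above φ contribute runoff: 13.7, 38.2 mm/h.
Σ(I−φ)·Δt = d  ⇒  (13.7+38.2 − 2φ)·2 = 65
φ = (51.90 − 65/2) / 2 = 9.70 mm/h.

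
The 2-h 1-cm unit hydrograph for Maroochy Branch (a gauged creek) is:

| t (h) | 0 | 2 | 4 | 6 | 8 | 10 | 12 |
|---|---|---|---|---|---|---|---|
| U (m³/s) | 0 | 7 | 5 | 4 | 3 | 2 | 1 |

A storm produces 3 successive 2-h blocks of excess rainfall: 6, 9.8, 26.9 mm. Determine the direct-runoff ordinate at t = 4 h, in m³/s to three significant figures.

Q ≈ 9.86 m³/s

By discrete convolution, Q_j = Σ (P_i / 10 mm) · U_{j−i}.
At t = 4 h (j=2): Q = (6/10)·5 + (9.8/10)·7 + (26.9/10)·0 = 9.86 m³/s.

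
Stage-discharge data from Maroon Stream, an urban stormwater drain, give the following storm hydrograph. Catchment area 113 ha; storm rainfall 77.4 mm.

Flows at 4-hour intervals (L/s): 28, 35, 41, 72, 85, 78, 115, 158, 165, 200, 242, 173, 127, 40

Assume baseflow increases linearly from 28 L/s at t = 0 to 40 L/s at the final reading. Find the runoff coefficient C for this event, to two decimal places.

ΣQ_DR = 1083 L/s; V = ΣQ_DR·Δt = 1.560 × 10^7 L.
Runoff depth d = V / A = 13.80 mm.
C = d / P = 13.80 / 77.4 = 0.18.

C ≈ 0.18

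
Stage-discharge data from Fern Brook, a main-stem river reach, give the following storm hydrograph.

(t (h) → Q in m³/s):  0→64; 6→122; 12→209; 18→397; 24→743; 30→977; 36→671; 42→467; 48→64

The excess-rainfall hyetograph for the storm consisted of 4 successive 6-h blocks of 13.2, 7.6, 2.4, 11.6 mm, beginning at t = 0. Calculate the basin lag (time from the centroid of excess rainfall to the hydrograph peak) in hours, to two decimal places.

Centroid of excess rainfall: t_c = Σ P_i·t̄_i / ΣP_i = 11.1379 h (block centres at 3, 9, 15, 21 h).
Hydrograph peak occurs at t = 30 h, so basin lag t_L = 30 − 11.1379 = 18.86 h.

t_L ≈ 18.86 h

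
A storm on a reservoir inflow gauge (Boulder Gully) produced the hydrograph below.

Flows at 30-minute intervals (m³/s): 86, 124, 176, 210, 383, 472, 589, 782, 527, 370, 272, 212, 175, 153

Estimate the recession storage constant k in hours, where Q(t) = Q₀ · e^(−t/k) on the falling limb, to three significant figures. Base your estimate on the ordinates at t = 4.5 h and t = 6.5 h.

k ≈ 2.26 h

On the falling limb, Q drops from 370 to 153 m³/s between t = 4.5 h and t = 6.5 h (Δt = 2 h).
k = −Δt / ln(Q₂/Q₁) = −2 / ln(153/370) = 2.26 h.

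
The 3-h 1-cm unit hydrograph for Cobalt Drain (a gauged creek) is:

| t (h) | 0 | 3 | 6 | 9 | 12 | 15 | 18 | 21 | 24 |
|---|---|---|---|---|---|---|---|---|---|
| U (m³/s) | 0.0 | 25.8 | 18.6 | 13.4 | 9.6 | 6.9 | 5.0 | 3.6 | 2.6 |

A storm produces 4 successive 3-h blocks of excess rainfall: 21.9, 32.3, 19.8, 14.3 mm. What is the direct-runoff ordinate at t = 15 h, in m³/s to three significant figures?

By discrete convolution, Q_j = Σ (P_i / 10 mm) · U_{j−i}.
At t = 15 h (j=5): Q = (21.9/10)·6.9 + (32.3/10)·9.6 + (19.8/10)·13.4 + (14.3/10)·18.6 = 99.2 m³/s.

Q ≈ 99.2 m³/s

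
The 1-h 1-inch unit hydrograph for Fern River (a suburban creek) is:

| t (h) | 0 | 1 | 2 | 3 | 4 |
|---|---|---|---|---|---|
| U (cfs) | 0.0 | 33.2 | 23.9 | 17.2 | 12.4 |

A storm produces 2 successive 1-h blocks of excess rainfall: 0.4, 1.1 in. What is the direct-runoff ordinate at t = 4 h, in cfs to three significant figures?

By discrete convolution, Q_j = Σ (P_i / 1 in) · U_{j−i}.
At t = 4 h (j=4): Q = (0.4/1)·12.4 + (1.1/1)·17.2 = 23.9 cfs.

Q ≈ 23.9 cfs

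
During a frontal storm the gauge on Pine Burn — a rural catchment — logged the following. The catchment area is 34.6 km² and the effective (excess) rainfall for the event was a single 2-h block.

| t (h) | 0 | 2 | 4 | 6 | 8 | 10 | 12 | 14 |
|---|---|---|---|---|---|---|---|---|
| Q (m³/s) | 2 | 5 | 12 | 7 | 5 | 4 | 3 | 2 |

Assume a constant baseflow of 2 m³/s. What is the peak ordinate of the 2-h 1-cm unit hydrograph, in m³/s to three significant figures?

U_p ≈ 20.0 m³/s

Direct runoff: 0.0, 3.0, 10.0, 5.0, 3.0, 2.0, 1.0, 0.0 m³/s; ΣQ_DR = 24.00 m³/s, peak = 10.0 m³/s.
Runoff depth d = ΣQ_DR·Δt / A = 24.00 × 7200 / (34.6 km²) = 4.994 mm.
The 1-cm UH is the DRH scaled by (10 mm)/d, so U_p = 10.0 × 10/4.994 = 20.0 m³/s.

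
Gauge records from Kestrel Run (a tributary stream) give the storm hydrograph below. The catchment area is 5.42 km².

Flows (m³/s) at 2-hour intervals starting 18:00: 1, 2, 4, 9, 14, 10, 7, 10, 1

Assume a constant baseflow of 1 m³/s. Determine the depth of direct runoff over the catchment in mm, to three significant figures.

d ≈ 65.1 mm

Direct runoff: 0.0, 1.0, 3.0, 8.0, 13.0, 9.0, 6.0, 9.0, 0.0 m³/s; ΣQ_DR = 49.00 m³/s.
V = ΣQ_DR · Δt = 49.00 × 7200 s = 3.528 × 10^5 m³.
Over A = 5.42 km², depth = V / A = 65.1 mm.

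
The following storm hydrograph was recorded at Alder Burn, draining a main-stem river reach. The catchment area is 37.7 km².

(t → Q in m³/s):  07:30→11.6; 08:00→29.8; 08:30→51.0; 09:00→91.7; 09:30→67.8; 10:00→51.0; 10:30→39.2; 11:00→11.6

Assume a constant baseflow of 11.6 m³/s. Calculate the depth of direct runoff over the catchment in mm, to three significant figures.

d ≈ 12.5 mm

Direct runoff: 0.0, 18.2, 39.4, 80.1, 56.2, 39.4, 27.6, 0.0 m³/s; ΣQ_DR = 260.9 m³/s.
V = ΣQ_DR · Δt = 260.9 × 1800 s = 4.696 × 10^5 m³.
Over A = 37.7 km², depth = V / A = 12.5 mm.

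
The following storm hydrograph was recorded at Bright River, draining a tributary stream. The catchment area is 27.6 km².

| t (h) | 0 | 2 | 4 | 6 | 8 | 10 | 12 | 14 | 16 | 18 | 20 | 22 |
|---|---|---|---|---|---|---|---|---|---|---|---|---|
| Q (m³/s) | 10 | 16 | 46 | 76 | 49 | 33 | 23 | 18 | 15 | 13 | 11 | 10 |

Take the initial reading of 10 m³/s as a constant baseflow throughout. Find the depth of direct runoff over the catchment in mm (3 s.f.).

Direct runoff: 0.0, 6.0, 36.0, 66.0, 39.0, 23.0, 13.0, 8.0, 5.0, 3.0, 1.0, 0.0 m³/s; ΣQ_DR = 200.0 m³/s.
V = ΣQ_DR · Δt = 200.0 × 7200 s = 1.440 × 10^6 m³.
Over A = 27.6 km², depth = V / A = 52.2 mm.

d ≈ 52.2 mm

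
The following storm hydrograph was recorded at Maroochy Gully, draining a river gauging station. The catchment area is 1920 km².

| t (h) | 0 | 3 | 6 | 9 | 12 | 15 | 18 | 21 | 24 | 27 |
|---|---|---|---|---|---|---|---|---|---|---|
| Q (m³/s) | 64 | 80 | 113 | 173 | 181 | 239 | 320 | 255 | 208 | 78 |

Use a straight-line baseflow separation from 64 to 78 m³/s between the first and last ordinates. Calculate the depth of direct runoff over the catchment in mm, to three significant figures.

Direct runoff: 0.00, 14.44, 45.89, 104.33, 110.78, 167.22, 246.67, 180.11, 131.56, 0.00 m³/s; ΣQ_DR = 1001 m³/s.
V = ΣQ_DR · Δt = 1001 × 10800 s = 1.081 × 10^7 m³.
Over A = 1920 km², depth = V / A = 5.63 mm.

d ≈ 5.63 mm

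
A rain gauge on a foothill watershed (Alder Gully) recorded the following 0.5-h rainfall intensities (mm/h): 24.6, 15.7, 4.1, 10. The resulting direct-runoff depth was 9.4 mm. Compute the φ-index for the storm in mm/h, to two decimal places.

Only the 2 blocks with intensity above φ contribute runoff: 24.6, 15.7 mm/h.
Σ(I−φ)·Δt = d  ⇒  (24.6+15.7 − 2φ)·0.5 = 9.4
φ = (40.30 − 9.4/0.5) / 2 = 10.75 mm/h.

φ ≈ 10.75 mm/h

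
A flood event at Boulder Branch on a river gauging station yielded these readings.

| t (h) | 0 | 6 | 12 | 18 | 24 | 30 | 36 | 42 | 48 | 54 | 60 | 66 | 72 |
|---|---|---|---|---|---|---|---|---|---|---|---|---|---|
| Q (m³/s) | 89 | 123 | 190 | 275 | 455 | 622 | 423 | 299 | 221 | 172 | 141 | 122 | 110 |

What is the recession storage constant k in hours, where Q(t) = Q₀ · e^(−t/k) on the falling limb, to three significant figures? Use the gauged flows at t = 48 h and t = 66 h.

k ≈ 30.3 h

On the falling limb, Q drops from 221 to 122 m³/s between t = 48 h and t = 66 h (Δt = 18 h).
k = −Δt / ln(Q₂/Q₁) = −18 / ln(122/221) = 30.3 h.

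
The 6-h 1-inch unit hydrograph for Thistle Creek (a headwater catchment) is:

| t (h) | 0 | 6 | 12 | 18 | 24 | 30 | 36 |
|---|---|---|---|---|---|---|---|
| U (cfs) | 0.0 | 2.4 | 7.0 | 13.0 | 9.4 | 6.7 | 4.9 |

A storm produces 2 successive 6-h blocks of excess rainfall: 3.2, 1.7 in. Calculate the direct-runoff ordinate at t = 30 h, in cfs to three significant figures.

By discrete convolution, Q_j = Σ (P_i / 1 in) · U_{j−i}.
At t = 30 h (j=5): Q = (3.2/1)·6.7 + (1.7/1)·9.4 = 37.4 cfs.

Q ≈ 37.4 cfs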